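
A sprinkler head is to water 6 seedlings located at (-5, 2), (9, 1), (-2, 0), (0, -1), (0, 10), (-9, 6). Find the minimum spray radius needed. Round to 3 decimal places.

The minimum enclosing circle of a finite set is fixed by two of the points (as a diameter) or three (as a circumcircle).
The farthest pair is (9, 1)–(-9, 6) with squared distance 349. The circle on this segment as diameter has centre (0, 3.5) and r² = 349/4 = 87.25.
Check (-5, 2): distance² to centre = 27.25 ≤ 87.25, so it lies inside.
All remaining points lie in this disk, and no smaller disk contains both endpoints, so this is the minimum enclosing circle.
r = √(87.25) ≈ 9.341.

9.341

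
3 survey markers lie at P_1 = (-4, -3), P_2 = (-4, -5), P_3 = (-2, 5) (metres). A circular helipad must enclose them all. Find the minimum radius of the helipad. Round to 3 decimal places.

Side lengths²: P_1P_2² = 4, P_1P_3² = 68, P_2P_3² = 104.
Since P_2P_3² = 104 ≥ 68 + 4 = 72, the angle opposite P_2P_3 is not acute, so the smallest enclosing circle has P_2P_3 as diameter.
Centre = midpoint of P_2P_3 = (-3, 0), r² = 104/4 = 26.
r = √26 ≈ 5.099.

5.099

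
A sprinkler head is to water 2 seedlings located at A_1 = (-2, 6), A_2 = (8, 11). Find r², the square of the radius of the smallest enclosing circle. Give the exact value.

The smallest circle enclosing two points has them as diameter endpoints.
Centre = midpoint = (3, 8.5); r² = |A_1A_2|²/4 = 125/4 = 31.25.

31.25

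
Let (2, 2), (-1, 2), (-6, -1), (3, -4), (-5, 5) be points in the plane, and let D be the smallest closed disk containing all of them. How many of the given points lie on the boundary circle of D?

A smallest enclosing disk is always determined by at most three of the input points on its boundary.
The farthest pair is (3, -4)–(-5, 5) with squared distance 145. The circle on this segment as diameter has centre (-1, 0.5) and r² = 145/4 = 36.25.
Check (2, 2): distance² to centre = 11.25 ≤ 36.25, so it lies inside.
All remaining points lie in this disk, and no smaller disk contains both endpoints, so this is the minimum enclosing circle.
The points at distance exactly r from the centre are (3, -4), (-5, 5) — 2 points.

2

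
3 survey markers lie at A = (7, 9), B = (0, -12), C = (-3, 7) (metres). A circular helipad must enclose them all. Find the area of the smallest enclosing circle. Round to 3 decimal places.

Side lengths²: AB² = 490, AC² = 104, BC² = 370.
Since AB² = 490 ≥ 370 + 104 = 474, the angle opposite AB is not acute, so the smallest enclosing circle has AB as diameter.
Centre = midpoint of AB = (3.5, -1.5), r² = 490/4 = 122.5.
Area = π·r² = π·122.5 ≈ 384.845.

384.845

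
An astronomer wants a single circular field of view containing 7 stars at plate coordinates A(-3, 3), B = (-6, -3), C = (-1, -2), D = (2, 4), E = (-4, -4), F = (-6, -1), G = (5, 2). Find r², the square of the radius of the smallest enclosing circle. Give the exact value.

36.5

By Welzl's lemma the MEC is supported by two points (diametrically opposite) or three points (on a circumcircle).
The farthest pair is B–G with squared distance 146. The circle on this segment as diameter has centre (-0.5, -0.5) and r² = 146/4 = 36.5.
Check A: distance² to centre = 18.5 ≤ 36.5, so it lies inside.
All remaining points lie in this disk, and no smaller disk contains both endpoints, so this is the minimum enclosing circle.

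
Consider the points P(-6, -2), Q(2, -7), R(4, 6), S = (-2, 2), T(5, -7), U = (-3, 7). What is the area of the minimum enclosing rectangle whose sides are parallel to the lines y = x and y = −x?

In coordinates u = x + y, v = x − y the rectangle is axis-aligned; the map (x,y)→(u,v) scales areas by 2.
u-values: -8, -5, 10, 0, -2, 4; range = 10 − (-8) = 18.
v-values: -4, 9, -2, -4, 12, -10; range = 12 − (-10) = 22.
Area = (18 × 22) / 2 = 198.

198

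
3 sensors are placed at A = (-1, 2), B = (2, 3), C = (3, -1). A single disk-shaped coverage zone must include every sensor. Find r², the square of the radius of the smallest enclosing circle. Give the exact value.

2125/338

Side lengths²: AB² = 10, AC² = 25, BC² = 17.
Since AC² = 25 < 17 + 10 = 27, the triangle is acute, so the smallest enclosing circle is the circumcircle.
Circumcentre = (29/26, 17/26), r² = 2125/338.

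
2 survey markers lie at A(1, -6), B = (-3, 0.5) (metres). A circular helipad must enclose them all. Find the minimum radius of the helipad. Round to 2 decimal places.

3.82

The smallest circle enclosing two points has them as diameter endpoints.
Centre = midpoint = (-1, -2.75); r² = |AB|²/4 = 58.25/4 = 14.5625.
r = √(14.5625) ≈ 3.82.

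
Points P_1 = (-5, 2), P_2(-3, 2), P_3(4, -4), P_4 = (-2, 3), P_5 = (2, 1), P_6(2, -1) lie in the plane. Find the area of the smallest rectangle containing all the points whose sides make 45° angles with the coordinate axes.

In coordinates u = x + y, v = x − y the rectangle is axis-aligned; the map (x,y)→(u,v) scales areas by 2.
u-values: -3, -1, 0, 1, 3, 1; range = 3 − (-3) = 6.
v-values: -7, -5, 8, -5, 1, 3; range = 8 − (-7) = 15.
Area = (6 × 15) / 2 = 45.

45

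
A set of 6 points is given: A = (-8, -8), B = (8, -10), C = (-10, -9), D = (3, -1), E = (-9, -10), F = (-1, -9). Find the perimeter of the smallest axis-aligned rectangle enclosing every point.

Width = max x − min x = 8 − (-10) = 18.
Height = max y − min y = -1 − (-10) = 9.
Perimeter = 2(18 + 9) = 54.

54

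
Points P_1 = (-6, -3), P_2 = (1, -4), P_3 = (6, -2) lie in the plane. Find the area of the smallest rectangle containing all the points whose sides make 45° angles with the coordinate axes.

In coordinates u = x + y, v = x − y the rectangle is axis-aligned; the map (x,y)→(u,v) scales areas by 2.
u-values: -9, -3, 4; range = 4 − (-9) = 13.
v-values: -3, 5, 8; range = 8 − (-3) = 11.
Area = (13 × 11) / 2 = 71.5.

71.5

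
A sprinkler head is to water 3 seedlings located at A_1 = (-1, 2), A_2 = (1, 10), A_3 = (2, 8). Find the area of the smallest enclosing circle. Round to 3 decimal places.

Side lengths²: A_1A_2² = 68, A_1A_3² = 45, A_2A_3² = 5.
Since A_1A_2² = 68 ≥ 45 + 5 = 50, the angle opposite A_1A_2 is not acute, so the smallest enclosing circle has A_1A_2 as diameter.
Centre = midpoint of A_1A_2 = (0, 6), r² = 68/4 = 17.
Area = π·r² = π·17 ≈ 53.407.

53.407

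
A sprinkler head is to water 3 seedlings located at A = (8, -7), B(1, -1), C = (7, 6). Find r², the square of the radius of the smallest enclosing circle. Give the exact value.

42.5

Side lengths²: AB² = 85, AC² = 170, BC² = 85.
Since AC² = 170 ≥ 85 + 85 = 170, the angle opposite AC is not acute, so the smallest enclosing circle has AC as diameter.
Centre = midpoint of AC = (7.5, -0.5), r² = 170/4 = 42.5.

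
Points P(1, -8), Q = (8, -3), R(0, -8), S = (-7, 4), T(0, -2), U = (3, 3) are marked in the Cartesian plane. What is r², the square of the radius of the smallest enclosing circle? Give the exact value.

A smallest enclosing disk is always determined by at most three of the input points on its boundary.
The minimum enclosing circle is determined by three boundary points: P, Q, S.
Their circumcentre is (12/31, 8/31) with r² = 65897/961.
The farthest remaining point R is at distance² 65680/961 ≤ 65897/961.

65897/961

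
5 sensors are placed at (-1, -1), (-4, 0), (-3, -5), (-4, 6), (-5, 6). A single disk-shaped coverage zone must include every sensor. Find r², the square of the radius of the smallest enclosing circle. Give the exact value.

The farthest pair is (-3, -5)–(-5, 6) with squared distance 125. The circle on this segment as diameter has centre (-4, 0.5) and r² = 125/4 = 31.25.
Check (-1, -1): distance² to centre = 11.25 ≤ 31.25, so it lies inside.
All remaining points lie in this disk, and no smaller disk contains both endpoints, so this is the minimum enclosing circle.

31.25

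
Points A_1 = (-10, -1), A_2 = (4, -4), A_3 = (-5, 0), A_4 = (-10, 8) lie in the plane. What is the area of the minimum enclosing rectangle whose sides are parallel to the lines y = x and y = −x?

143

In coordinates u = x + y, v = x − y the rectangle is axis-aligned; the map (x,y)→(u,v) scales areas by 2.
u-values: -11, 0, -5, -2; range = 0 − (-11) = 11.
v-values: -9, 8, -5, -18; range = 8 − (-18) = 26.
Area = (11 × 26) / 2 = 143.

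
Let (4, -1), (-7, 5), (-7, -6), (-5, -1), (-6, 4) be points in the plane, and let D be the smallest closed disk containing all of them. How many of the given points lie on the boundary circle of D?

3

A smallest enclosing disk is always determined by at most three of the input points on its boundary.
The minimum enclosing circle is determined by three boundary points: (4, -1), (-7, 5), (-7, -6).
Their circumcentre is (-63/22, -0.5) with r² = 11461/242.
The farthest remaining point (-6, 4) is at distance² 7281/242 ≤ 11461/242.
The points at distance exactly r from the centre are (4, -1), (-7, 5), (-7, -6) — 3 points.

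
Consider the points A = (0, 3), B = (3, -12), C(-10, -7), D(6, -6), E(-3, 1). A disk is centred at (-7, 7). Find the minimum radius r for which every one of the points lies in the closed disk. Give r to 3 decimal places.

21.471

The required radius is the distance from (-7, 7) to the farthest point.
Squared distances: 65, 461, 205, 338, 52.
Maximum is 461, attained at B.
r = √461 ≈ 21.471.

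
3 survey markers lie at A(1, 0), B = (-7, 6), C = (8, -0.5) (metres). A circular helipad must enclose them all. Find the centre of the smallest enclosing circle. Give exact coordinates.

(0.5, 2.75)

Side lengths²: AB² = 100, AC² = 49.25, BC² = 267.25.
Since BC² = 267.25 ≥ 100 + 49.25 = 149.25, the angle opposite BC is not acute, so the smallest enclosing circle has BC as diameter.
Centre = midpoint of BC = (0.5, 2.75), r² = 267.25/4 = 66.8125.
Centre = (0.5, 2.75).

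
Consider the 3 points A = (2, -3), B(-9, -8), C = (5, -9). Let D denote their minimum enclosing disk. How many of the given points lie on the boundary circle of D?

2

Side lengths²: AB² = 146, AC² = 45, BC² = 197.
Since BC² = 197 ≥ 146 + 45 = 191, the angle opposite BC is not acute, so the smallest enclosing circle has BC as diameter.
Centre = midpoint of BC = (-2, -8.5), r² = 197/4 = 49.25.
The points at distance exactly r from the centre are B, C — 2 points.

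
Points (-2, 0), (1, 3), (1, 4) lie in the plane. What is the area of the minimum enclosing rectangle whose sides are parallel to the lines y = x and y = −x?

3.5

In coordinates u = x + y, v = x − y the rectangle is axis-aligned; the map (x,y)→(u,v) scales areas by 2.
u-values: -2, 4, 5; range = 5 − (-2) = 7.
v-values: -2, -2, -3; range = -2 − (-3) = 1.
Area = (7 × 1) / 2 = 3.5.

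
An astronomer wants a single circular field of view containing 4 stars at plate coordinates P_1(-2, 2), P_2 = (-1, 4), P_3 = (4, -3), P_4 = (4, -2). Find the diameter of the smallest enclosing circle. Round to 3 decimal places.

The farthest pair is P_2–P_3 with squared distance 74. The circle on this segment as diameter has centre (1.5, 0.5) and r² = 74/4 = 18.5.
Check P_1: distance² to centre = 14.5 ≤ 18.5, so it lies inside.
All remaining points lie in this disk, and no smaller disk contains both endpoints, so this is the minimum enclosing circle.
Diameter = 2r = 2√(18.5) ≈ 8.602.

8.602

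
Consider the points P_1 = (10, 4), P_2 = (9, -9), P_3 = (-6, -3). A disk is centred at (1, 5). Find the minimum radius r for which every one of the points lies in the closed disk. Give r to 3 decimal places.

16.125

The required radius is the distance from (1, 5) to the farthest point.
Squared distances: 82, 260, 113.
Maximum is 260, attained at P_2.
r = √260 ≈ 16.125.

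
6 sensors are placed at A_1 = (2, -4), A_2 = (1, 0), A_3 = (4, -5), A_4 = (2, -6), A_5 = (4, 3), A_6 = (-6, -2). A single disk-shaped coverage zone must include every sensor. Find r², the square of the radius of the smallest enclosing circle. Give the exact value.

The minimum enclosing circle of a finite set is fixed by two of the points (as a diameter) or three (as a circumcircle).
The minimum enclosing circle is determined by three boundary points: A_3, A_5, A_6.
Their circumcentre is (-0.25, -1) with r² = 34.0625.
The farthest remaining point A_4 is at distance² 30.0625 ≤ 34.0625.

34.0625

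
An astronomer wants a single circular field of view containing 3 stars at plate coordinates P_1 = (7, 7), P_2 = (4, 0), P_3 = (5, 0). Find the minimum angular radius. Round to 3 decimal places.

Side lengths²: P_1P_2² = 58, P_1P_3² = 53, P_2P_3² = 1.
Since P_1P_2² = 58 ≥ 53 + 1 = 54, the angle opposite P_1P_2 is not acute, so the smallest enclosing circle has P_1P_2 as diameter.
Centre = midpoint of P_1P_2 = (5.5, 3.5), r² = 58/4 = 14.5.
r = √(14.5) ≈ 3.808.

3.808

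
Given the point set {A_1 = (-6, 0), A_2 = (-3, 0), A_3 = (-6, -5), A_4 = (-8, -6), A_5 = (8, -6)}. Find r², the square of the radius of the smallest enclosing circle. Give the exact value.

The minimum enclosing circle of a finite set is fixed by two of the points (as a diameter) or three (as a circumcircle).
The minimum enclosing circle is determined by three boundary points: A_1, A_4, A_5.
Their circumcentre is (0, -16/3) with r² = 580/9.
The farthest remaining point A_2 is at distance² 337/9 ≤ 580/9.

580/9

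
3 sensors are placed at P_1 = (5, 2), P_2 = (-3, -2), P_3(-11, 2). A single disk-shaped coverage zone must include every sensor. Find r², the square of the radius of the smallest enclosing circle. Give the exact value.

64

Side lengths²: P_1P_2² = 80, P_1P_3² = 256, P_2P_3² = 80.
Since P_1P_3² = 256 ≥ 80 + 80 = 160, the angle opposite P_1P_3 is not acute, so the smallest enclosing circle has P_1P_3 as diameter.
Centre = midpoint of P_1P_3 = (-3, 2), r² = 256/4 = 64.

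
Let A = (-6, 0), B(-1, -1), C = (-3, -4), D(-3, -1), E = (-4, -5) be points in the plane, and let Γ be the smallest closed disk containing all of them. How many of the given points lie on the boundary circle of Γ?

3

By Welzl's lemma the MEC is supported by two points (diametrically opposite) or three points (on a circumcircle).
The minimum enclosing circle is determined by three boundary points: A, B, E.
Their circumcentre is (-175/46, -93/46) with r² = 9425/1058.
The farthest remaining point C is at distance² 4825/1058 ≤ 9425/1058.
The points at distance exactly r from the centre are A, B, E — 3 points.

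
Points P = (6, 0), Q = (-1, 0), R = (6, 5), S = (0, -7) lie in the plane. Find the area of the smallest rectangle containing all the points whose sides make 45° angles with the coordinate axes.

72

In coordinates u = x + y, v = x − y the rectangle is axis-aligned; the map (x,y)→(u,v) scales areas by 2.
u-values: 6, -1, 11, -7; range = 11 − (-7) = 18.
v-values: 6, -1, 1, 7; range = 7 − (-1) = 8.
Area = (18 × 8) / 2 = 72.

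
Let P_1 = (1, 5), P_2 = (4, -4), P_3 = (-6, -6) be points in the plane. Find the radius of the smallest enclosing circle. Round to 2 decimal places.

Side lengths²: P_1P_2² = 90, P_1P_3² = 170, P_2P_3² = 104.
Since P_1P_3² = 170 < 104 + 90 = 194, the triangle is acute, so the smallest enclosing circle is the circumcircle.
Circumcentre = (-1.8125, -0.9375), r² = 43.1640625.
r = √(43.1640625) ≈ 6.57.

6.57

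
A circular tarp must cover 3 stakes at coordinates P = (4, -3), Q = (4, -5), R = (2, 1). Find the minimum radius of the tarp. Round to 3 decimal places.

Side lengths²: PQ² = 4, PR² = 20, QR² = 40.
Since QR² = 40 ≥ 20 + 4 = 24, the angle opposite QR is not acute, so the smallest enclosing circle has QR as diameter.
Centre = midpoint of QR = (3, -2), r² = 40/4 = 10.
r = √10 ≈ 3.162.

3.162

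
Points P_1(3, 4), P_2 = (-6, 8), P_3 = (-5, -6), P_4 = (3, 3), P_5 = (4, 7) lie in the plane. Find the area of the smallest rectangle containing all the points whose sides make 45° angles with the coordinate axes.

165

In coordinates u = x + y, v = x − y the rectangle is axis-aligned; the map (x,y)→(u,v) scales areas by 2.
u-values: 7, 2, -11, 6, 11; range = 11 − (-11) = 22.
v-values: -1, -14, 1, 0, -3; range = 1 − (-14) = 15.
Area = (22 × 15) / 2 = 165.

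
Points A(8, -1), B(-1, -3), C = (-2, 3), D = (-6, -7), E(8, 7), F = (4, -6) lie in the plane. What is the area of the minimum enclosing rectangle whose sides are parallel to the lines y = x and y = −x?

In coordinates u = x + y, v = x − y the rectangle is axis-aligned; the map (x,y)→(u,v) scales areas by 2.
u-values: 7, -4, 1, -13, 15, -2; range = 15 − (-13) = 28.
v-values: 9, 2, -5, 1, 1, 10; range = 10 − (-5) = 15.
Area = (28 × 15) / 2 = 210.

210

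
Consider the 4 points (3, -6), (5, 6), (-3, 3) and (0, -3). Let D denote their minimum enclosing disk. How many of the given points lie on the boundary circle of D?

A smallest enclosing disk is always determined by at most three of the input points on its boundary.
The minimum enclosing circle is determined by three boundary points: (3, -6), (5, 6), (-3, 3).
Their circumcentre is (2.6, 7/30) with r² = 35113/900.
The farthest remaining point (0, -3) is at distance² 15493/900 ≤ 35113/900.
The points at distance exactly r from the centre are (3, -6), (5, 6), (-3, 3) — 3 points.

3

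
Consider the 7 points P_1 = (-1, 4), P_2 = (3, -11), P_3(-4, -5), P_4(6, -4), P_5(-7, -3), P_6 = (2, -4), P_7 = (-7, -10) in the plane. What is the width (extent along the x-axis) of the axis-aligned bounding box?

max x = 6, min x = -7, so width = 13.

13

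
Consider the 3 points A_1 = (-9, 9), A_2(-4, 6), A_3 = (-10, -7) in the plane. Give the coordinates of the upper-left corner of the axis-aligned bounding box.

x-range [-10, -4], y-range [-7, 9].
The upper-left corner is (-10, 9).

(-10, 9)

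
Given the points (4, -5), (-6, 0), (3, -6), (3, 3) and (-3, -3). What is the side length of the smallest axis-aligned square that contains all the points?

The bounding box has width 10 and height 9.
An axis-aligned square enclosing the set must have side ≥ max(width, height).
So the minimum side is max(10, 9) = 10.

10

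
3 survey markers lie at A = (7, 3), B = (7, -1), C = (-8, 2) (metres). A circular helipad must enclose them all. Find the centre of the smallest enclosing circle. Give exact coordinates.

Side lengths²: AB² = 16, AC² = 226, BC² = 234.
Since BC² = 234 < 226 + 16 = 242, the triangle is acute, so the smallest enclosing circle is the circumcircle.
Circumcentre = (-0.4, 1), r² = 58.76.
Centre = (-0.4, 1).

(-0.4, 1)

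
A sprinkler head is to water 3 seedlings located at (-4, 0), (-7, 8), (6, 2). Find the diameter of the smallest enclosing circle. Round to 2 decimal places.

Call the three points A, B, C in the order given.
Side lengths²: AB² = 73, AC² = 104, BC² = 205.
Since BC² = 205 ≥ 104 + 73 = 177, the angle opposite BC is not acute, so the smallest enclosing circle has BC as diameter.
Centre = midpoint of BC = (-0.5, 5), r² = 205/4 = 51.25.
Diameter = 2r = 2√(51.25) ≈ 14.32.

14.32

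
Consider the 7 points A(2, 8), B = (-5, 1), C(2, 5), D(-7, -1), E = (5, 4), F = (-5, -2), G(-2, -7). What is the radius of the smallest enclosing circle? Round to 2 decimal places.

7.76

The farthest pair is A–G with squared distance 241. The circle on this segment as diameter has centre (0, 0.5) and r² = 241/4 = 60.25.
Check B: distance² to centre = 25.25 ≤ 60.25, so it lies inside.
All remaining points lie in this disk, and no smaller disk contains both endpoints, so this is the minimum enclosing circle.
r = √(60.25) ≈ 7.76.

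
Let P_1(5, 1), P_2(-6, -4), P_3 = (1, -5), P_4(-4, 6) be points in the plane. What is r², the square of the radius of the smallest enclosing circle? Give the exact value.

40.2376

The minimum enclosing circle of a finite set is fixed by two of the points (as a diameter) or three (as a circumcircle).
The minimum enclosing circle is determined by three boundary points: P_1, P_2, P_4.
Their circumcentre is (-1.3, 0.26) with r² = 40.2376.
The farthest remaining point P_3 is at distance² 32.9576 ≤ 40.2376.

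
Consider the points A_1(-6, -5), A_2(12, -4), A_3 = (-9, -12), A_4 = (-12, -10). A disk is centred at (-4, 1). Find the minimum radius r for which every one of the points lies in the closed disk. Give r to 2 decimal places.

The required radius is the distance from (-4, 1) to the farthest point.
Squared distances: 40, 281, 194, 185.
Maximum is 281, attained at A_2.
r = √281 ≈ 16.76.

16.76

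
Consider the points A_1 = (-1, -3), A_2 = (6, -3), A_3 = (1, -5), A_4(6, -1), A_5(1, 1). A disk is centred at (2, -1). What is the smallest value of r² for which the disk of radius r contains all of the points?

The required radius is the distance from (2, -1) to the farthest point.
Squared distances: 13, 20, 17, 16, 5.
Maximum is 20, attained at A_2.

20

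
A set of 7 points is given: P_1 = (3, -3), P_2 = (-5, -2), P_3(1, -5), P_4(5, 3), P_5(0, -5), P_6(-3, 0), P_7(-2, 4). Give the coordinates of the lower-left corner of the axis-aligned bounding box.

x-range [-5, 5], y-range [-5, 4].
The lower-left corner is (-5, -5).

(-5, -5)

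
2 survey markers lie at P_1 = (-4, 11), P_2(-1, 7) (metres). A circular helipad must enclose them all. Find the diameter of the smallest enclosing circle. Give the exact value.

5

The smallest circle enclosing two points has them as diameter endpoints.
Centre = midpoint = (-2.5, 9); r² = |P_1P_2|²/4 = 25/4 = 6.25.
Diameter = 2r = 2√(6.25) = 5.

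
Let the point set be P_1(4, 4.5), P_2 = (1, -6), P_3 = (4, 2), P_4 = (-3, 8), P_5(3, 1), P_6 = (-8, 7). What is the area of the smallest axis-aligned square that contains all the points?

196

The bounding box has width 12 and height 14.
An axis-aligned square enclosing the set must have side ≥ max(width, height).
So the minimum side is max(12, 14) = 14.
Area = 14² = 196.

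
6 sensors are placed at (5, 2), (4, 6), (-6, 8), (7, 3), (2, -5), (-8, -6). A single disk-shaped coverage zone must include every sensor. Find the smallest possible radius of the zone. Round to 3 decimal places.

8.973

By Welzl's lemma the MEC is supported by two points (diametrically opposite) or three points (on a circumcircle).
The minimum enclosing circle is determined by three boundary points: (-6, 8), (7, 3), (-8, -6).
Their circumcentre is (-1.53125, 0.21875) with r² = 80.517578125.
The farthest remaining point (4, 6) is at distance² 64.017578125 ≤ 80.517578125.
r = √(80.517578125) ≈ 8.973.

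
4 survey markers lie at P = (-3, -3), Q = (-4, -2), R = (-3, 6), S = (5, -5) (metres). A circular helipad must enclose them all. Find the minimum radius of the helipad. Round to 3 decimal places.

6.801

The farthest pair is R–S with squared distance 185. The circle on this segment as diameter has centre (1, 0.5) and r² = 185/4 = 46.25.
Check P: distance² to centre = 28.25 ≤ 46.25, so it lies inside.
All remaining points lie in this disk, and no smaller disk contains both endpoints, so this is the minimum enclosing circle.
r = √(46.25) ≈ 6.801.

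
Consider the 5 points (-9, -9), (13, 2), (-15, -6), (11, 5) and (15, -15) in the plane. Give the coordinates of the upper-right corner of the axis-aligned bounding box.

(15, 5)

x-range [-15, 15], y-range [-15, 5].
The upper-right corner is (15, 5).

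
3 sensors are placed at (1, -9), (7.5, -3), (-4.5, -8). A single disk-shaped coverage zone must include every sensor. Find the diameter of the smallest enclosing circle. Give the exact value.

Call the three points A, B, C in the order given.
Side lengths²: AB² = 78.25, AC² = 31.25, BC² = 169.
Since BC² = 169 ≥ 78.25 + 31.25 = 109.5, the angle opposite BC is not acute, so the smallest enclosing circle has BC as diameter.
Centre = midpoint of BC = (1.5, -5.5), r² = 169/4 = 42.25.
Diameter = 2r = 2√(42.25) = 13.

13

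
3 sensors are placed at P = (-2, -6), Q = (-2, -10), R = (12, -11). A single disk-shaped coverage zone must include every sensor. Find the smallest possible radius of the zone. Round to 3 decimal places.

7.433

Side lengths²: PQ² = 16, PR² = 221, QR² = 197.
Since PR² = 221 ≥ 197 + 16 = 213, the angle opposite PR is not acute, so the smallest enclosing circle has PR as diameter.
Centre = midpoint of PR = (5, -8.5), r² = 221/4 = 55.25.
r = √(55.25) ≈ 7.433.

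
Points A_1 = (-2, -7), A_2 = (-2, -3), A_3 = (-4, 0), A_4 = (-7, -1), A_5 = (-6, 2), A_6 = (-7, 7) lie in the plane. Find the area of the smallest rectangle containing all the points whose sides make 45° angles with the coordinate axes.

85.5

In coordinates u = x + y, v = x − y the rectangle is axis-aligned; the map (x,y)→(u,v) scales areas by 2.
u-values: -9, -5, -4, -8, -4, 0; range = 0 − (-9) = 9.
v-values: 5, 1, -4, -6, -8, -14; range = 5 − (-14) = 19.
Area = (9 × 19) / 2 = 85.5.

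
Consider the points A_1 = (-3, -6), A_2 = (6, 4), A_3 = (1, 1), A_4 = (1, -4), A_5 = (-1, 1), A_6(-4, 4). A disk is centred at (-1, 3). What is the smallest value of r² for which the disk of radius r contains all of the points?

The required radius is the distance from (-1, 3) to the farthest point.
Squared distances: 85, 50, 8, 53, 4, 10.
Maximum is 85, attained at A_1.

85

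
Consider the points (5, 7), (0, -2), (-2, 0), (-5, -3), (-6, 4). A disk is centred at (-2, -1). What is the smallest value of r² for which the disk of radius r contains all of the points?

The required radius is the distance from (-2, -1) to the farthest point.
Squared distances: 113, 5, 1, 13, 41.
Maximum is 113, attained at (5, 7).

113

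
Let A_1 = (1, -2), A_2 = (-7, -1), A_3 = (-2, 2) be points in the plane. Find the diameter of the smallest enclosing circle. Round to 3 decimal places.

8.062

Side lengths²: A_1A_2² = 65, A_1A_3² = 25, A_2A_3² = 34.
Since A_1A_2² = 65 ≥ 34 + 25 = 59, the angle opposite A_1A_2 is not acute, so the smallest enclosing circle has A_1A_2 as diameter.
Centre = midpoint of A_1A_2 = (-3, -1.5), r² = 65/4 = 16.25.
Diameter = 2r = 2√(16.25) ≈ 8.062.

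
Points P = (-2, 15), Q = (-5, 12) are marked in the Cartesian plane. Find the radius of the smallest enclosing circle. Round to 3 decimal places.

The smallest circle enclosing two points has them as diameter endpoints.
Centre = midpoint = (-3.5, 13.5); r² = |PQ|²/4 = 18/4 = 4.5.
r = √(4.5) ≈ 2.121.

2.121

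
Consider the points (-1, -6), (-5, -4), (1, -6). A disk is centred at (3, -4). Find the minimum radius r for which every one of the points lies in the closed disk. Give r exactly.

The required radius is the distance from (3, -4) to the farthest point.
Squared distances: 20, 64, 8.
Maximum is 64, attained at (-5, -4).
r = √64 = 8.

8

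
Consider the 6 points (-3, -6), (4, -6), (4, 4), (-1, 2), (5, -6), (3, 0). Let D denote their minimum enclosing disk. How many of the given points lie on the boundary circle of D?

3

A smallest enclosing disk is always determined by at most three of the input points on its boundary.
The minimum enclosing circle is determined by three boundary points: (-3, -6), (4, 4), (5, -6).
Their circumcentre is (1, -1.35) with r² = 37.6225.
The farthest remaining point (4, -6) is at distance² 30.6225 ≤ 37.6225.
The points at distance exactly r from the centre are (-3, -6), (4, 4), (5, -6) — 3 points.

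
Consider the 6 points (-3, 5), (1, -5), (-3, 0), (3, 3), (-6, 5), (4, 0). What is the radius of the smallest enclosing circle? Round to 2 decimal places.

6.12

The minimum enclosing circle of a finite set is fixed by two of the points (as a diameter) or three (as a circumcircle).
The minimum enclosing circle is determined by three boundary points: (1, -5), (-6, 5), (4, 0).
Their circumcentre is (-55/26, 7/26) with r² = 12665/338.
The farthest remaining point (3, 3) is at distance² 11365/338 ≤ 12665/338.
r = √(12665/338) ≈ 6.12.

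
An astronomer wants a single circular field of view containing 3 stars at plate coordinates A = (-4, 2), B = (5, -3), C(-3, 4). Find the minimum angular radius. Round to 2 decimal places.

5.32

Side lengths²: AB² = 106, AC² = 5, BC² = 113.
Since BC² = 113 ≥ 106 + 5 = 111, the angle opposite BC is not acute, so the smallest enclosing circle has BC as diameter.
Centre = midpoint of BC = (1, 0.5), r² = 113/4 = 28.25.
r = √(28.25) ≈ 5.32.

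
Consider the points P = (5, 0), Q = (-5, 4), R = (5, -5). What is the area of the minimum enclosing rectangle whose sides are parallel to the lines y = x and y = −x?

57

In coordinates u = x + y, v = x − y the rectangle is axis-aligned; the map (x,y)→(u,v) scales areas by 2.
u-values: 5, -1, 0; range = 5 − (-1) = 6.
v-values: 5, -9, 10; range = 10 − (-9) = 19.
Area = (6 × 19) / 2 = 57.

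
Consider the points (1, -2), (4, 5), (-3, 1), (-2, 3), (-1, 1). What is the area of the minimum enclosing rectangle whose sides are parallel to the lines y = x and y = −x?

In coordinates u = x + y, v = x − y the rectangle is axis-aligned; the map (x,y)→(u,v) scales areas by 2.
u-values: -1, 9, -2, 1, 0; range = 9 − (-2) = 11.
v-values: 3, -1, -4, -5, -2; range = 3 − (-5) = 8.
Area = (11 × 8) / 2 = 44.

44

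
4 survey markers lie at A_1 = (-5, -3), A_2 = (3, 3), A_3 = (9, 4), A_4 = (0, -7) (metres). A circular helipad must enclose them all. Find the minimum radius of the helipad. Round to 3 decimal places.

7.826

The minimum enclosing circle of a finite set is fixed by two of the points (as a diameter) or three (as a circumcircle).
The farthest pair is A_1–A_3 with squared distance 245. The circle on this segment as diameter has centre (2, 0.5) and r² = 245/4 = 61.25.
Check A_2: distance² to centre = 7.25 ≤ 61.25, so it lies inside.
All remaining points lie in this disk, and no smaller disk contains both endpoints, so this is the minimum enclosing circle.
r = √(61.25) ≈ 7.826.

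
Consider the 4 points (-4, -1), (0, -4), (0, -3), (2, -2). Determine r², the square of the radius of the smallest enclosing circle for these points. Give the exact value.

The farthest pair is (-4, -1)–(2, -2) with squared distance 37. The circle on this segment as diameter has centre (-1, -1.5) and r² = 37/4 = 9.25.
Check (0, -4): distance² to centre = 7.25 ≤ 9.25, so it lies inside.
All remaining points lie in this disk, and no smaller disk contains both endpoints, so this is the minimum enclosing circle.

9.25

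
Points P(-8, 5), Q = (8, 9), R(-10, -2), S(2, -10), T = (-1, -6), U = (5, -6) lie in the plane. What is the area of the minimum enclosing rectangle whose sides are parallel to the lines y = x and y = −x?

In coordinates u = x + y, v = x − y the rectangle is axis-aligned; the map (x,y)→(u,v) scales areas by 2.
u-values: -3, 17, -12, -8, -7, -1; range = 17 − (-12) = 29.
v-values: -13, -1, -8, 12, 5, 11; range = 12 − (-13) = 25.
Area = (29 × 25) / 2 = 362.5.

362.5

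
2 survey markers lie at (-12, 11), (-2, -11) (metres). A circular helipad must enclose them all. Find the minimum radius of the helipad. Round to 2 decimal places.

The smallest circle enclosing two points has them as diameter endpoints.
Centre = midpoint = (-7, 0); r² = |(-12, 11)−(-2, -11)|²/4 = 584/4 = 146.
r = √146 ≈ 12.08.

12.08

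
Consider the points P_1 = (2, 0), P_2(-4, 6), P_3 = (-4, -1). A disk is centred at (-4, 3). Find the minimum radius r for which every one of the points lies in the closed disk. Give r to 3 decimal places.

6.708

The required radius is the distance from (-4, 3) to the farthest point.
Squared distances: 45, 9, 16.
Maximum is 45, attained at P_1.
r = √45 ≈ 6.708.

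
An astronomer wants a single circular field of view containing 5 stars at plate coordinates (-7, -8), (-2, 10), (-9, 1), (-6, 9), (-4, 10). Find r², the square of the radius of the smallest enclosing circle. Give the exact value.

The farthest pair is (-7, -8)–(-2, 10) with squared distance 349. The circle on this segment as diameter has centre (-4.5, 1) and r² = 349/4 = 87.25.
Check (-9, 1): distance² to centre = 20.25 ≤ 87.25, so it lies inside.
All remaining points lie in this disk, and no smaller disk contains both endpoints, so this is the minimum enclosing circle.

87.25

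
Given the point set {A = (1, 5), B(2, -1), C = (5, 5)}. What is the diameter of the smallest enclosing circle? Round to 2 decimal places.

6.80

Side lengths²: AB² = 37, AC² = 16, BC² = 45.
Since BC² = 45 < 37 + 16 = 53, the triangle is acute, so the smallest enclosing circle is the circumcircle.
Circumcentre = (3, 2.25), r² = 11.5625.
Diameter = 2r = 2√(11.5625) ≈ 6.80.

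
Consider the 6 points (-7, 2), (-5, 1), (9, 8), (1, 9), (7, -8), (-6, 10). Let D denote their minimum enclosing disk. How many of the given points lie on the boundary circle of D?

By Welzl's lemma the MEC is supported by two points (diametrically opposite) or three points (on a circumcircle).
The farthest pair is (7, -8)–(-6, 10) with squared distance 493. The circle on this segment as diameter has centre (0.5, 1) and r² = 493/4 = 123.25.
Check (-7, 2): distance² to centre = 57.25 ≤ 123.25, so it lies inside.
All remaining points lie in this disk, and no smaller disk contains both endpoints, so this is the minimum enclosing circle.
The points at distance exactly r from the centre are (7, -8), (-6, 10) — 2 points.

2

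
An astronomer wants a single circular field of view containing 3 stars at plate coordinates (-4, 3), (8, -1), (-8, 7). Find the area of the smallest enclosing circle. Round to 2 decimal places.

Call the three points A, B, C in the order given.
Side lengths²: AB² = 160, AC² = 32, BC² = 320.
Since BC² = 320 ≥ 160 + 32 = 192, the angle opposite BC is not acute, so the smallest enclosing circle has BC as diameter.
Centre = midpoint of BC = (0, 3), r² = 320/4 = 80.
Area = π·r² = π·80 ≈ 251.33.

251.33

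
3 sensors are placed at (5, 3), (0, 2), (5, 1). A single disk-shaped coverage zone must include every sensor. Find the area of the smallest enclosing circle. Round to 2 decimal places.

21.24

Call the three points A, B, C in the order given.
Side lengths²: AB² = 26, AC² = 4, BC² = 26.
Since BC² = 26 < 26 + 4 = 30, the triangle is acute, so the smallest enclosing circle is the circumcircle.
Circumcentre = (2.6, 2), r² = 6.76.
Area = π·r² = π·6.76 ≈ 21.24.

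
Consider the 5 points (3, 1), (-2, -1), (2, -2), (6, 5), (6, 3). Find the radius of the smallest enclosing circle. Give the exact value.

By Welzl's lemma the MEC is supported by two points (diametrically opposite) or three points (on a circumcircle).
The farthest pair is (-2, -1)–(6, 5) with squared distance 100. The circle on this segment as diameter has centre (2, 2) and r² = 100/4 = 25.
Check (3, 1): distance² to centre = 2 ≤ 25, so it lies inside.
All remaining points lie in this disk, and no smaller disk contains both endpoints, so this is the minimum enclosing circle.
r = √25 = 5.

5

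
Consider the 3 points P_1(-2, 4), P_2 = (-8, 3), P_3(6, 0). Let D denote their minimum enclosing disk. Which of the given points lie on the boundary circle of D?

Side lengths²: P_1P_2² = 37, P_1P_3² = 80, P_2P_3² = 205.
Since P_2P_3² = 205 ≥ 80 + 37 = 117, the angle opposite P_2P_3 is not acute, so the smallest enclosing circle has P_2P_3 as diameter.
Centre = midpoint of P_2P_3 = (-1, 1.5), r² = 205/4 = 51.25.
The points at distance exactly r from the centre are P_2, P_3 — 2 points.

P_2, P_3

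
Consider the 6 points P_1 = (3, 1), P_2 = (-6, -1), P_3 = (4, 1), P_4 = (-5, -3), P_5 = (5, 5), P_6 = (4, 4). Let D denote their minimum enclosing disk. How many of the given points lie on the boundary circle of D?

2

By Welzl's lemma the MEC is supported by two points (diametrically opposite) or three points (on a circumcircle).
The farthest pair is P_4–P_5 with squared distance 164. The circle on this segment as diameter has centre (0, 1) and r² = 164/4 = 41.
Check P_1: distance² to centre = 9 ≤ 41, so it lies inside.
All remaining points lie in this disk, and no smaller disk contains both endpoints, so this is the minimum enclosing circle.
The points at distance exactly r from the centre are P_4, P_5 — 2 points.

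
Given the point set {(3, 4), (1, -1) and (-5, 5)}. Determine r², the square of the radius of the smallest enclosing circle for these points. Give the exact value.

1885/98

Call the three points A, B, C in the order given.
Side lengths²: AB² = 29, AC² = 65, BC² = 72.
Since BC² = 72 < 65 + 29 = 94, the triangle is acute, so the smallest enclosing circle is the circumcircle.
Circumcentre = (-17/14, 39/14), r² = 1885/98.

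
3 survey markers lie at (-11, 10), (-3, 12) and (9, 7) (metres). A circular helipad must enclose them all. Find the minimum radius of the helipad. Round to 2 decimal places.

Call the three points A, B, C in the order given.
Side lengths²: AB² = 68, AC² = 409, BC² = 169.
Since AC² = 409 ≥ 169 + 68 = 237, the angle opposite AC is not acute, so the smallest enclosing circle has AC as diameter.
Centre = midpoint of AC = (-1, 8.5), r² = 409/4 = 102.25.
r = √(102.25) ≈ 10.11.

10.11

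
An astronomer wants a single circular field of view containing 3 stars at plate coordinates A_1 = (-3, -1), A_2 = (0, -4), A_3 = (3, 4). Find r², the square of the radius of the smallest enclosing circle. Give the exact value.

Side lengths²: A_1A_2² = 18, A_1A_3² = 61, A_2A_3² = 73.
Since A_2A_3² = 73 < 61 + 18 = 79, the triangle is acute, so the smallest enclosing circle is the circumcircle.
Circumcentre = (25/22, 3/22), r² = 4453/242.

4453/242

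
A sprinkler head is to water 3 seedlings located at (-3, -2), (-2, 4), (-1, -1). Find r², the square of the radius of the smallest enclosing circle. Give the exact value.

Call the three points A, B, C in the order given.
Side lengths²: AB² = 37, AC² = 5, BC² = 26.
Since AB² = 37 ≥ 26 + 5 = 31, the angle opposite AB is not acute, so the smallest enclosing circle has AB as diameter.
Centre = midpoint of AB = (-2.5, 1), r² = 37/4 = 9.25.

9.25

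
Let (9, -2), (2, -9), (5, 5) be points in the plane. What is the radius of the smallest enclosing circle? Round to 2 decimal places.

Call the three points A, B, C in the order given.
Side lengths²: AB² = 98, AC² = 65, BC² = 205.
Since BC² = 205 ≥ 98 + 65 = 163, the angle opposite BC is not acute, so the smallest enclosing circle has BC as diameter.
Centre = midpoint of BC = (3.5, -2), r² = 205/4 = 51.25.
r = √(51.25) ≈ 7.16.

7.16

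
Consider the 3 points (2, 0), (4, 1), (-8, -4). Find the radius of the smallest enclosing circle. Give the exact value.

6.5

Call the three points A, B, C in the order given.
Side lengths²: AB² = 5, AC² = 116, BC² = 169.
Since BC² = 169 ≥ 116 + 5 = 121, the angle opposite BC is not acute, so the smallest enclosing circle has BC as diameter.
Centre = midpoint of BC = (-2, -1.5), r² = 169/4 = 42.25.
r = √(42.25) = 6.5.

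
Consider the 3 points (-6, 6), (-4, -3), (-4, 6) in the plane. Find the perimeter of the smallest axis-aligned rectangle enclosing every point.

22

Width = max x − min x = -4 − (-6) = 2.
Height = max y − min y = 6 − (-3) = 9.
Perimeter = 2(2 + 9) = 22.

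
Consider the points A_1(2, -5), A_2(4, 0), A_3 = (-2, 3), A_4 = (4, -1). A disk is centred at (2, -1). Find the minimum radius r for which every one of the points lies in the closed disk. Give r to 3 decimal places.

The required radius is the distance from (2, -1) to the farthest point.
Squared distances: 16, 5, 32, 4.
Maximum is 32, attained at A_3.
r = √32 ≈ 5.657.

5.657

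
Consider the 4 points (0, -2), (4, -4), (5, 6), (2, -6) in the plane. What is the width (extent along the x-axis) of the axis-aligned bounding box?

max x = 5, min x = 0, so width = 5.

5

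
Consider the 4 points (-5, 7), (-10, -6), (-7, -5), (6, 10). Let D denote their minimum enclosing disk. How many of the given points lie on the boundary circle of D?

The minimum enclosing circle of a finite set is fixed by two of the points (as a diameter) or three (as a circumcircle).
The farthest pair is (-10, -6)–(6, 10) with squared distance 512. The circle on this segment as diameter has centre (-2, 2) and r² = 512/4 = 128.
Check (-5, 7): distance² to centre = 34 ≤ 128, so it lies inside.
All remaining points lie in this disk, and no smaller disk contains both endpoints, so this is the minimum enclosing circle.
The points at distance exactly r from the centre are (-10, -6), (6, 10) — 2 points.

2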